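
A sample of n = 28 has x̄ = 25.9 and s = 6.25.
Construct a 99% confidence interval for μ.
(22.63, 29.17)

t-interval (σ unknown):
df = n - 1 = 27
t* = 2.771 for 99% confidence

Margin of error = t* · s/√n = 2.771 · 6.25/√28 = 3.27

CI: (22.63, 29.17)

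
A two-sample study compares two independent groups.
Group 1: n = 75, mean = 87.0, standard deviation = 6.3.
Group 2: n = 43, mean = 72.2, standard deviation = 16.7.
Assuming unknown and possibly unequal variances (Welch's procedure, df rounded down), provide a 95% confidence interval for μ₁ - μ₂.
(9.47, 20.13)

Difference: x̄₁ - x̄₂ = 14.80
SE = √(s₁²/n₁ + s₂²/n₂) = √(6.3²/75 + 16.7²/43) = 2.6486
df = 48.95 → 48 (Welch–Satterthwaite, rounded down)
t* = 2.011

CI: 14.80 ± 2.011 · 2.6486 = 14.80 ± 5.33 = (9.47, 20.13)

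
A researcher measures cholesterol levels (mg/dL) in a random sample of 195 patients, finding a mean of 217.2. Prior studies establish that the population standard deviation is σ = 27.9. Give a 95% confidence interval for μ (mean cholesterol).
(213.28, 221.12)

z-interval (σ known):
z* = 1.960 for 95% confidence

Margin of error = z* · σ/√n = 1.960 · 27.9/√195 = 3.92

CI: (217.2 - 3.92, 217.2 + 3.92) = (213.28, 221.12)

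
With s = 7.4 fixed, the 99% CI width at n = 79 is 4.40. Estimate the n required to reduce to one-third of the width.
n ≈ 711

CI width ∝ 1/√n
To reduce width by factor 3, need √n to grow by 3 → need 3² = 9 times as many samples.

Current: n = 79, width = 4.40
New: n = 711, width ≈ 1.43

Width reduced by factor of 4.40/1.43 = 3.08.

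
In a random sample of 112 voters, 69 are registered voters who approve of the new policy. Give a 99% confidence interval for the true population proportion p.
(0.498, 0.734)

Proportion CI:
p̂ = 69/112 = 0.61607
SE = √(p̂(1-p̂)/n) = √(0.61607 · 0.38393 / 112) = 0.04595

z* = 2.576
Margin = z* · SE = 2.576 · 0.04595 = 0.1184

CI: 0.61607 ± 0.1184 = (0.498, 0.734)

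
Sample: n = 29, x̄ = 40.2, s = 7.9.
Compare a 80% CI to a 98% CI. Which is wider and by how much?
98% CI is wider by 3.39

df = 28
80% CI: t* = 1.313, (38.27, 42.13), width = 2 · t* · s/√n = 3.85
98% CI: t* = 2.467, (36.58, 43.82), width = 2 · t* · s/√n = 7.24

The 98% CI is wider by 7.24 - 3.85 = 3.39.
Higher confidence requires a wider interval.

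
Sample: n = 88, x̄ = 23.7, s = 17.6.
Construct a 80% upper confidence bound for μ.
μ ≤ 25.29

Upper bound (one-sided):
t* = 0.846 (one-sided for 80%)
Upper bound = x̄ + t* · s/√n = 23.7 + 0.846 · 17.6/√88 = 25.29

We are 80% confident that μ ≤ 25.29.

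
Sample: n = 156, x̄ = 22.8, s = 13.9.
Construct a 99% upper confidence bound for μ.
μ ≤ 25.42

Upper bound (one-sided):
t* = 2.351 (one-sided for 99%)
Upper bound = x̄ + t* · s/√n = 22.8 + 2.351 · 13.9/√156 = 25.42

We are 99% confident that μ ≤ 25.42.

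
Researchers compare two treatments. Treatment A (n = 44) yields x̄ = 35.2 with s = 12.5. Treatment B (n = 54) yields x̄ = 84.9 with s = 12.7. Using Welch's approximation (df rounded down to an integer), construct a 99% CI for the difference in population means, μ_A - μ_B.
(-56.42, -42.98)

Difference: x̄₁ - x̄₂ = -49.70
SE = √(s₁²/n₁ + s₂²/n₂) = √(12.5²/44 + 12.7²/54) = 2.5569
df = 92.60 → 92 (Welch–Satterthwaite, rounded down)
t* = 2.630

CI: -49.70 ± 2.630 · 2.5569 = -49.70 ± 6.72 = (-56.42, -42.98)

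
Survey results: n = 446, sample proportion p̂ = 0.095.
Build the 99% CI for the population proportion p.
(0.059, 0.131)

Proportion CI:
SE = √(p̂(1-p̂)/n) = √(0.095 · 0.905 / 446) = 0.01388

z* = 2.576
Margin = z* · SE = 2.576 · 0.01388 = 0.0358

CI: 0.095 ± 0.0358 = (0.059, 0.131)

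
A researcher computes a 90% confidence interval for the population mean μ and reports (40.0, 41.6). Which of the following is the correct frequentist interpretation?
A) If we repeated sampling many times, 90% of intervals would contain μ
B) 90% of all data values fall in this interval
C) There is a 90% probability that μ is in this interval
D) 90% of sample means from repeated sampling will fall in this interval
A

A) Correct — this is the frequentist long-run coverage interpretation.
B) Wrong — a CI is about the parameter μ, not individual data values.
C) Wrong — μ is fixed; the randomness lives in the interval, not in μ.
D) Wrong — coverage applies to intervals containing μ, not to future x̄ values.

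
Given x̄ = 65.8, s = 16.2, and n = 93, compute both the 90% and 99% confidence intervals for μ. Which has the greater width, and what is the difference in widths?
99% CI is wider by 3.26

df = 92
90% CI: t* = 1.662, (63.01, 68.59), width = 2 · t* · s/√n = 5.58
99% CI: t* = 2.630, (61.38, 70.22), width = 2 · t* · s/√n = 8.84

The 99% CI is wider by 8.84 - 5.58 = 3.26.
Higher confidence requires a wider interval.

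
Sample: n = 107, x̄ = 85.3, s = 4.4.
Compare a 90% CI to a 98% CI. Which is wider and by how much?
98% CI is wider by 0.60

df = 106
90% CI: t* = 1.659, (84.59, 86.01), width = 2 · t* · s/√n = 1.41
98% CI: t* = 2.362, (84.30, 86.30), width = 2 · t* · s/√n = 2.01

The 98% CI is wider by 2.01 - 1.41 = 0.60.
Higher confidence requires a wider interval.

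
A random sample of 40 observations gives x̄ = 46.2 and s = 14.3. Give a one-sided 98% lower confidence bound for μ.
μ ≥ 41.40

Lower bound (one-sided):
t* = 2.125 (one-sided for 98%)
Lower bound = x̄ - t* · s/√n = 46.2 - 2.125 · 14.3/√40 = 41.40

We are 98% confident that μ ≥ 41.40.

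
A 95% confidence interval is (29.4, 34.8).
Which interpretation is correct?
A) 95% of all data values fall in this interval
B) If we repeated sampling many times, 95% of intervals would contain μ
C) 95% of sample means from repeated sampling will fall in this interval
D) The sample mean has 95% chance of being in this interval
B

A) Wrong — a CI is about the parameter μ, not individual data values.
B) Correct — this is the frequentist long-run coverage interpretation.
C) Wrong — coverage applies to intervals containing μ, not to future x̄ values.
D) Wrong — x̄ is observed and sits in the interval by construction.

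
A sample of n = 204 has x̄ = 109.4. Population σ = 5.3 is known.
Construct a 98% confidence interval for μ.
(108.54, 110.26)

z-interval (σ known):
z* = 2.326 for 98% confidence

Margin of error = z* · σ/√n = 2.326 · 5.3/√204 = 0.86

CI: (109.4 - 0.86, 109.4 + 0.86) = (108.54, 110.26)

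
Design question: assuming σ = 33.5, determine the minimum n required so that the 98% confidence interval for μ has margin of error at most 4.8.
n ≥ 264

For margin E ≤ 4.8:
n ≥ (z* · σ / E)²
n ≥ (2.326 · 33.5 / 4.8)²
n ≥ 263.53

Minimum n = 264 (rounding up)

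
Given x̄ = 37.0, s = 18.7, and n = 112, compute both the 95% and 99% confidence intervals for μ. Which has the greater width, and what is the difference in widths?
99% CI is wider by 2.26

df = 111
95% CI: t* = 1.982, (33.50, 40.50), width = 2 · t* · s/√n = 7.00
99% CI: t* = 2.621, (32.37, 41.63), width = 2 · t* · s/√n = 9.26

The 99% CI is wider by 9.26 - 7.00 = 2.26.
Higher confidence requires a wider interval.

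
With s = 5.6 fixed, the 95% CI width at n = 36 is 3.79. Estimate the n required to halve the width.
n ≈ 144

CI width ∝ 1/√n
To reduce width by factor 2, need √n to grow by 2 → need 2² = 4 times as many samples.

Current: n = 36, width = 3.79
New: n = 144, width ≈ 1.85

Width reduced by factor of 3.79/1.85 = 2.05.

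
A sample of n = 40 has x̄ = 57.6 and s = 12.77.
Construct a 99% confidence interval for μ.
(52.13, 63.07)

t-interval (σ unknown):
df = n - 1 = 39
t* = 2.708 for 99% confidence

Margin of error = t* · s/√n = 2.708 · 12.77/√40 = 5.47

CI: (52.13, 63.07)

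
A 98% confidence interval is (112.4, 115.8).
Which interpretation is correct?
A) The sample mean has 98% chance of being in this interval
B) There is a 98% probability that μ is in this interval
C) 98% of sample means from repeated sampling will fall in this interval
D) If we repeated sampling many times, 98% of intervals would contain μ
D

A) Wrong — x̄ is observed and sits in the interval by construction.
B) Wrong — μ is fixed; the randomness lives in the interval, not in μ.
C) Wrong — coverage applies to intervals containing μ, not to future x̄ values.
D) Correct — this is the frequentist long-run coverage interpretation.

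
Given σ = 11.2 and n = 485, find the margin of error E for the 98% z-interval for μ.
Margin of error = 1.18

Margin of error = z* · σ/√n
= 2.326 · 11.2/√485
= 2.326 · 11.2/22.0227
= 1.18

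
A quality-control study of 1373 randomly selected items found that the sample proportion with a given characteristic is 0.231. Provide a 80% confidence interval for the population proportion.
(0.216, 0.246)

Proportion CI:
SE = √(p̂(1-p̂)/n) = √(0.231 · 0.769 / 1373) = 0.01137

z* = 1.282
Margin = z* · SE = 1.282 · 0.01137 = 0.0146

CI: 0.231 ± 0.0146 = (0.216, 0.246)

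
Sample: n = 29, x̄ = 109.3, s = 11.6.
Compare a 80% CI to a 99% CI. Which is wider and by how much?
99% CI is wider by 6.24

df = 28
80% CI: t* = 1.313, (106.47, 112.13), width = 2 · t* · s/√n = 5.66
99% CI: t* = 2.763, (103.35, 115.25), width = 2 · t* · s/√n = 11.90

The 99% CI is wider by 11.90 - 5.66 = 6.24.
Higher confidence requires a wider interval.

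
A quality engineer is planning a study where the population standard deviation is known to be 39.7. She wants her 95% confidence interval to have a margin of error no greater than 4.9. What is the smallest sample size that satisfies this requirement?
n ≥ 253

For margin E ≤ 4.9:
n ≥ (z* · σ / E)²
n ≥ (1.960 · 39.7 / 4.9)²
n ≥ 252.17

Minimum n = 253 (rounding up)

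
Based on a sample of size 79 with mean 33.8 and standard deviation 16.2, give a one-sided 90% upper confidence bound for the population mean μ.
μ ≤ 36.15

Upper bound (one-sided):
t* = 1.292 (one-sided for 90%)
Upper bound = x̄ + t* · s/√n = 33.8 + 1.292 · 16.2/√79 = 36.15

We are 90% confident that μ ≤ 36.15.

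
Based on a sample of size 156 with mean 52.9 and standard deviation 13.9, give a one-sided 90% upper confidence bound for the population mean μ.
μ ≤ 54.33

Upper bound (one-sided):
t* = 1.287 (one-sided for 90%)
Upper bound = x̄ + t* · s/√n = 52.9 + 1.287 · 13.9/√156 = 54.33

We are 90% confident that μ ≤ 54.33.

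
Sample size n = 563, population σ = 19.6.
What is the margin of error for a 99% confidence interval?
Margin of error = 2.13

Margin of error = z* · σ/√n
= 2.576 · 19.6/√563
= 2.576 · 19.6/23.7276
= 2.13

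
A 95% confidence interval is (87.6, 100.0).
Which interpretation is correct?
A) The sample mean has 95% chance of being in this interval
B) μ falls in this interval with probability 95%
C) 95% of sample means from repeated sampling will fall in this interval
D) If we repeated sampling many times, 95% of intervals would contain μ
D

A) Wrong — x̄ is observed and sits in the interval by construction.
B) Wrong — μ is fixed; the randomness lives in the interval, not in μ.
C) Wrong — coverage applies to intervals containing μ, not to future x̄ values.
D) Correct — this is the frequentist long-run coverage interpretation.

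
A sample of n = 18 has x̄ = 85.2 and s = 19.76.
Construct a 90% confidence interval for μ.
(77.10, 93.30)

t-interval (σ unknown):
df = n - 1 = 17
t* = 1.740 for 90% confidence

Margin of error = t* · s/√n = 1.740 · 19.76/√18 = 8.10

CI: (77.10, 93.30)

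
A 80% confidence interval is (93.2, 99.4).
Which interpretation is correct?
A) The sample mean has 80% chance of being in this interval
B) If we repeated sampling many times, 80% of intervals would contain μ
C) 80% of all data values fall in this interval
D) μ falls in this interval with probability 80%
B

A) Wrong — x̄ is observed and sits in the interval by construction.
B) Correct — this is the frequentist long-run coverage interpretation.
C) Wrong — a CI is about the parameter μ, not individual data values.
D) Wrong — μ is fixed; the randomness lives in the interval, not in μ.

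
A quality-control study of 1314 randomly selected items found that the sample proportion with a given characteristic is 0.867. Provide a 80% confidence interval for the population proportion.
(0.855, 0.879)

Proportion CI:
SE = √(p̂(1-p̂)/n) = √(0.867 · 0.133 / 1314) = 0.00937

z* = 1.282
Margin = z* · SE = 1.282 · 0.00937 = 0.0120

CI: 0.867 ± 0.0120 = (0.855, 0.879)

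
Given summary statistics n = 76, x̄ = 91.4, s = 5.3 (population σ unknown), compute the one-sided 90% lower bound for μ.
μ ≥ 90.61

Lower bound (one-sided):
t* = 1.293 (one-sided for 90%)
Lower bound = x̄ - t* · s/√n = 91.4 - 1.293 · 5.3/√76 = 90.61

We are 90% confident that μ ≥ 90.61.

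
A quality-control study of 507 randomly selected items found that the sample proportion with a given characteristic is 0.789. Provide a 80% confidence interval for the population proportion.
(0.766, 0.812)

Proportion CI:
SE = √(p̂(1-p̂)/n) = √(0.789 · 0.211 / 507) = 0.01812

z* = 1.282
Margin = z* · SE = 1.282 · 0.01812 = 0.0232

CI: 0.789 ± 0.0232 = (0.766, 0.812)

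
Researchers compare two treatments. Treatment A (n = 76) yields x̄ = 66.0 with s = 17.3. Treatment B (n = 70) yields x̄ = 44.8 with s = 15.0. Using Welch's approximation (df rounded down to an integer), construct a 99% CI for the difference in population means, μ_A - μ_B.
(14.22, 28.18)

Difference: x̄₁ - x̄₂ = 21.20
SE = √(s₁²/n₁ + s₂²/n₂) = √(17.3²/76 + 15.0²/70) = 2.6744
df = 143.49 → 143 (Welch–Satterthwaite, rounded down)
t* = 2.611

CI: 21.20 ± 2.611 · 2.6744 = 21.20 ± 6.98 = (14.22, 28.18)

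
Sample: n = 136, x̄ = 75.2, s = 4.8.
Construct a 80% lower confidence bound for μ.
μ ≥ 74.85

Lower bound (one-sided):
t* = 0.844 (one-sided for 80%)
Lower bound = x̄ - t* · s/√n = 75.2 - 0.844 · 4.8/√136 = 74.85

We are 80% confident that μ ≥ 74.85.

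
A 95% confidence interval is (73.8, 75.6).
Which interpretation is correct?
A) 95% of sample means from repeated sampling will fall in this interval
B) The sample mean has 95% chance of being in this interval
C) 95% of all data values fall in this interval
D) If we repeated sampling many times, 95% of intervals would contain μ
D

A) Wrong — coverage applies to intervals containing μ, not to future x̄ values.
B) Wrong — x̄ is observed and sits in the interval by construction.
C) Wrong — a CI is about the parameter μ, not individual data values.
D) Correct — this is the frequentist long-run coverage interpretation.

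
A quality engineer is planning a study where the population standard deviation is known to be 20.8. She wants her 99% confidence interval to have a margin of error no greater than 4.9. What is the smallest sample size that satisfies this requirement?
n ≥ 120

For margin E ≤ 4.9:
n ≥ (z* · σ / E)²
n ≥ (2.576 · 20.8 / 4.9)²
n ≥ 119.57

Minimum n = 120 (rounding up)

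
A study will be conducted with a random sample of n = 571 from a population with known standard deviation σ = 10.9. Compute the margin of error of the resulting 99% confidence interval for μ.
Margin of error = 1.18

Margin of error = z* · σ/√n
= 2.576 · 10.9/√571
= 2.576 · 10.9/23.8956
= 1.18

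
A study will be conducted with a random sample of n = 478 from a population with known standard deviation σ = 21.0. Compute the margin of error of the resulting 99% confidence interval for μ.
Margin of error = 2.47

Margin of error = z* · σ/√n
= 2.576 · 21.0/√478
= 2.576 · 21.0/21.8632
= 2.47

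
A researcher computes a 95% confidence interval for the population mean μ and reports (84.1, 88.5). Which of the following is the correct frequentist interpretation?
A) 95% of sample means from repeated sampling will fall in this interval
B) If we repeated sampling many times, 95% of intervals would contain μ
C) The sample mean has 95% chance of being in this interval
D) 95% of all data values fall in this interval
B

A) Wrong — coverage applies to intervals containing μ, not to future x̄ values.
B) Correct — this is the frequentist long-run coverage interpretation.
C) Wrong — x̄ is observed and sits in the interval by construction.
D) Wrong — a CI is about the parameter μ, not individual data values.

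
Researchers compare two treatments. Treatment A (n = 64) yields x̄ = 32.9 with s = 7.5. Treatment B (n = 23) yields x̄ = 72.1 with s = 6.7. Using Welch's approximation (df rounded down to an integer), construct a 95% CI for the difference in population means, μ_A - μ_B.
(-42.59, -35.81)

Difference: x̄₁ - x̄₂ = -39.20
SE = √(s₁²/n₁ + s₂²/n₂) = √(7.5²/64 + 6.7²/23) = 1.6825
df = 43.22 → 43 (Welch–Satterthwaite, rounded down)
t* = 2.017

CI: -39.20 ± 2.017 · 1.6825 = -39.20 ± 3.39 = (-42.59, -35.81)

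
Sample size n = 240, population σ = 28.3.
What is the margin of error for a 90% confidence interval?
Margin of error = 3.01

Margin of error = z* · σ/√n
= 1.645 · 28.3/√240
= 1.645 · 28.3/15.4919
= 3.01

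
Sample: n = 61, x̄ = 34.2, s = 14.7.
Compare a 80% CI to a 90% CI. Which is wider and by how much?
90% CI is wider by 1.41

df = 60
80% CI: t* = 1.296, (31.76, 36.64), width = 2 · t* · s/√n = 4.88
90% CI: t* = 1.671, (31.05, 37.35), width = 2 · t* · s/√n = 6.29

The 90% CI is wider by 6.29 - 4.88 = 1.41.
Higher confidence requires a wider interval.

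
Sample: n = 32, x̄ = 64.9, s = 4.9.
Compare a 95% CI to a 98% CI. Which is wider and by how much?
98% CI is wider by 0.72

df = 31
95% CI: t* = 2.040, (63.13, 66.67), width = 2 · t* · s/√n = 3.53
98% CI: t* = 2.453, (62.78, 67.02), width = 2 · t* · s/√n = 4.25

The 98% CI is wider by 4.25 - 3.53 = 0.72.
Higher confidence requires a wider interval.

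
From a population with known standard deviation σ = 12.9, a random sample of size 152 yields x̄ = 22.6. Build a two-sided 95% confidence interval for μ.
(20.55, 24.65)

z-interval (σ known):
z* = 1.960 for 95% confidence

Margin of error = z* · σ/√n = 1.960 · 12.9/√152 = 2.05

CI: (22.6 - 2.05, 22.6 + 2.05) = (20.55, 24.65)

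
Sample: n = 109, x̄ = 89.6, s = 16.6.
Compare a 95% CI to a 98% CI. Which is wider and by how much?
98% CI is wider by 1.21

df = 108
95% CI: t* = 1.982, (86.45, 92.75), width = 2 · t* · s/√n = 6.30
98% CI: t* = 2.361, (85.85, 93.35), width = 2 · t* · s/√n = 7.51

The 98% CI is wider by 7.51 - 6.30 = 1.21.
Higher confidence requires a wider interval.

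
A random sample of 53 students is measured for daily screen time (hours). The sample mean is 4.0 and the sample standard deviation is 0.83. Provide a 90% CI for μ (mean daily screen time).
(3.81, 4.19)

t-interval (σ unknown):
df = n - 1 = 52
t* = 1.675 for 90% confidence

Margin of error = t* · s/√n = 1.675 · 0.83/√53 = 0.19

CI: (3.81, 4.19)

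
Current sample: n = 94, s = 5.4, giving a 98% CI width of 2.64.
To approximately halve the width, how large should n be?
n ≈ 376

CI width ∝ 1/√n
To reduce width by factor 2, need √n to grow by 2 → need 2² = 4 times as many samples.

Current: n = 94, width = 2.64
New: n = 376, width ≈ 1.30

Width reduced by factor of 2.64/1.30 = 2.03.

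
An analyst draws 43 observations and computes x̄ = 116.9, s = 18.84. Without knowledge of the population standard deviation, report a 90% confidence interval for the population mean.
(112.07, 121.73)

t-interval (σ unknown):
df = n - 1 = 42
t* = 1.682 for 90% confidence

Margin of error = t* · s/√n = 1.682 · 18.84/√43 = 4.83

CI: (112.07, 121.73)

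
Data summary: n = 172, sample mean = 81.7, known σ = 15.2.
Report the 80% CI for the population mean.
(80.21, 83.19)

z-interval (σ known):
z* = 1.282 for 80% confidence

Margin of error = z* · σ/√n = 1.282 · 15.2/√172 = 1.49

CI: (81.7 - 1.49, 81.7 + 1.49) = (80.21, 83.19)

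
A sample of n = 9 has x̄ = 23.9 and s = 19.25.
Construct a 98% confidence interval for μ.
(5.32, 42.48)

t-interval (σ unknown):
df = n - 1 = 8
t* = 2.896 for 98% confidence

Margin of error = t* · s/√n = 2.896 · 19.25/√9 = 18.58

CI: (5.32, 42.48)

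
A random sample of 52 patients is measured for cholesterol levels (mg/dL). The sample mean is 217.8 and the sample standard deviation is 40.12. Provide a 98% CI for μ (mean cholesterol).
(204.44, 231.16)

t-interval (σ unknown):
df = n - 1 = 51
t* = 2.402 for 98% confidence

Margin of error = t* · s/√n = 2.402 · 40.12/√52 = 13.36

CI: (204.44, 231.16)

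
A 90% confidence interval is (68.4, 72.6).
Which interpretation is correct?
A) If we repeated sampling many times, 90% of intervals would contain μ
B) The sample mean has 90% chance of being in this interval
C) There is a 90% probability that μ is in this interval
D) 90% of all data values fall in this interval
A

A) Correct — this is the frequentist long-run coverage interpretation.
B) Wrong — x̄ is observed and sits in the interval by construction.
C) Wrong — μ is fixed; the randomness lives in the interval, not in μ.
D) Wrong — a CI is about the parameter μ, not individual data values.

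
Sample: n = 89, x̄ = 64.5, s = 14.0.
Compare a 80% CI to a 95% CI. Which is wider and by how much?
95% CI is wider by 2.07

df = 88
80% CI: t* = 1.291, (62.58, 66.42), width = 2 · t* · s/√n = 3.83
95% CI: t* = 1.987, (61.55, 67.45), width = 2 · t* · s/√n = 5.90

The 95% CI is wider by 5.90 - 3.83 = 2.07.
Higher confidence requires a wider interval.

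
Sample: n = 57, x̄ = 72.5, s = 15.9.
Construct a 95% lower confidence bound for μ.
μ ≥ 68.98

Lower bound (one-sided):
t* = 1.673 (one-sided for 95%)
Lower bound = x̄ - t* · s/√n = 72.5 - 1.673 · 15.9/√57 = 68.98

We are 95% confident that μ ≥ 68.98.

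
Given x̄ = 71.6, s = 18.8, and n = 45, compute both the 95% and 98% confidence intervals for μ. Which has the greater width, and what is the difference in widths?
98% CI is wider by 2.24

df = 44
95% CI: t* = 2.015, (65.95, 77.25), width = 2 · t* · s/√n = 11.29
98% CI: t* = 2.414, (64.83, 78.37), width = 2 · t* · s/√n = 13.53

The 98% CI is wider by 13.53 - 11.29 = 2.24.
Higher confidence requires a wider interval.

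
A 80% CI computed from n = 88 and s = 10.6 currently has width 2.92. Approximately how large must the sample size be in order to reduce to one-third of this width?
n ≈ 792

CI width ∝ 1/√n
To reduce width by factor 3, need √n to grow by 3 → need 3² = 9 times as many samples.

Current: n = 88, width = 2.92
New: n = 792, width ≈ 0.97

Width reduced by factor of 2.92/0.97 = 3.01.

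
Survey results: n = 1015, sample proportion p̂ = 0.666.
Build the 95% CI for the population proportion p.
(0.637, 0.695)

Proportion CI:
SE = √(p̂(1-p̂)/n) = √(0.666 · 0.334 / 1015) = 0.01480

z* = 1.960
Margin = z* · SE = 1.960 · 0.01480 = 0.0290

CI: 0.666 ± 0.0290 = (0.637, 0.695)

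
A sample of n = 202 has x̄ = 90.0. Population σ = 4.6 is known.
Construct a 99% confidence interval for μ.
(89.17, 90.83)

z-interval (σ known):
z* = 2.576 for 99% confidence

Margin of error = z* · σ/√n = 2.576 · 4.6/√202 = 0.83

CI: (90.0 - 0.83, 90.0 + 0.83) = (89.17, 90.83)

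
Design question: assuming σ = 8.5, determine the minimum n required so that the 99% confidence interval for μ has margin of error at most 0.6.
n ≥ 1332

For margin E ≤ 0.6:
n ≥ (z* · σ / E)²
n ≥ (2.576 · 8.5 / 0.6)²
n ≥ 1331.76

Minimum n = 1332 (rounding up)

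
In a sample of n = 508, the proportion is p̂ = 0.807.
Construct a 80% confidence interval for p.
(0.785, 0.829)

Proportion CI:
SE = √(p̂(1-p̂)/n) = √(0.807 · 0.193 / 508) = 0.01751

z* = 1.282
Margin = z* · SE = 1.282 · 0.01751 = 0.0224

CI: 0.807 ± 0.0224 = (0.785, 0.829)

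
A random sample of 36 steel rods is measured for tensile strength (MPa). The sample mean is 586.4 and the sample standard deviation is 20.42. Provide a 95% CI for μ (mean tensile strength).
(579.49, 593.31)

t-interval (σ unknown):
df = n - 1 = 35
t* = 2.030 for 95% confidence

Margin of error = t* · s/√n = 2.030 · 20.42/√36 = 6.91

CI: (579.49, 593.31)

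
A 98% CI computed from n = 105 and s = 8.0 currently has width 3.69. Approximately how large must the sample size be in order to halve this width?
n ≈ 420

CI width ∝ 1/√n
To reduce width by factor 2, need √n to grow by 2 → need 2² = 4 times as many samples.

Current: n = 105, width = 3.69
New: n = 420, width ≈ 1.82

Width reduced by factor of 3.69/1.82 = 2.03.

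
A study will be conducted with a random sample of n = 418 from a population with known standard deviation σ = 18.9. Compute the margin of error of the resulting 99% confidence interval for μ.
Margin of error = 2.38

Margin of error = z* · σ/√n
= 2.576 · 18.9/√418
= 2.576 · 18.9/20.4450
= 2.38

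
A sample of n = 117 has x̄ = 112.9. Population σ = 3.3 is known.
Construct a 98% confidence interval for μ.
(112.19, 113.61)

z-interval (σ known):
z* = 2.326 for 98% confidence

Margin of error = z* · σ/√n = 2.326 · 3.3/√117 = 0.71

CI: (112.9 - 0.71, 112.9 + 0.71) = (112.19, 113.61)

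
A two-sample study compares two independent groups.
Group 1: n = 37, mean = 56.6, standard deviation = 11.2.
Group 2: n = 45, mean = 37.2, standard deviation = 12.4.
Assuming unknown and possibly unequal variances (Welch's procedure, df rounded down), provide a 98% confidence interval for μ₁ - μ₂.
(13.21, 25.59)

Difference: x̄₁ - x̄₂ = 19.40
SE = √(s₁²/n₁ + s₂²/n₂) = √(11.2²/37 + 12.4²/45) = 2.6091
df = 79.26 → 79 (Welch–Satterthwaite, rounded down)
t* = 2.374

CI: 19.40 ± 2.374 · 2.6091 = 19.40 ± 6.19 = (13.21, 25.59)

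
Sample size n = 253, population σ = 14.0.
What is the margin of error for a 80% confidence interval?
Margin of error = 1.13

Margin of error = z* · σ/√n
= 1.282 · 14.0/√253
= 1.282 · 14.0/15.9060
= 1.13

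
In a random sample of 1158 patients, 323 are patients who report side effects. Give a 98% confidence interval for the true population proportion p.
(0.248, 0.310)

Proportion CI:
p̂ = 323/1158 = 0.27893
SE = √(p̂(1-p̂)/n) = √(0.27893 · 0.72107 / 1158) = 0.01318

z* = 2.326
Margin = z* · SE = 2.326 · 0.01318 = 0.0307

CI: 0.27893 ± 0.0307 = (0.248, 0.310)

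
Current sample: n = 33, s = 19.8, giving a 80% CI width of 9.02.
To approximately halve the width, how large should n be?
n ≈ 132

CI width ∝ 1/√n
To reduce width by factor 2, need √n to grow by 2 → need 2² = 4 times as many samples.

Current: n = 33, width = 9.02
New: n = 132, width ≈ 4.44

Width reduced by factor of 9.02/4.44 = 2.03.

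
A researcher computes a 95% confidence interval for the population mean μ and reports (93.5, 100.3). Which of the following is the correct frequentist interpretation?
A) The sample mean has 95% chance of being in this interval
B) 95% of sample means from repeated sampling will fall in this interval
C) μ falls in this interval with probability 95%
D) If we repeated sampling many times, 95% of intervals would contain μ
D

A) Wrong — x̄ is observed and sits in the interval by construction.
B) Wrong — coverage applies to intervals containing μ, not to future x̄ values.
C) Wrong — μ is fixed; the randomness lives in the interval, not in μ.
D) Correct — this is the frequentist long-run coverage interpretation.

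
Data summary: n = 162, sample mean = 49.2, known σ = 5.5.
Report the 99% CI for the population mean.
(48.09, 50.31)

z-interval (σ known):
z* = 2.576 for 99% confidence

Margin of error = z* · σ/√n = 2.576 · 5.5/√162 = 1.11

CI: (49.2 - 1.11, 49.2 + 1.11) = (48.09, 50.31)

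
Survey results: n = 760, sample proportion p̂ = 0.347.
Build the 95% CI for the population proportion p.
(0.313, 0.381)

Proportion CI:
SE = √(p̂(1-p̂)/n) = √(0.347 · 0.653 / 760) = 0.01727

z* = 1.960
Margin = z* · SE = 1.960 · 0.01727 = 0.0338

CI: 0.347 ± 0.0338 = (0.313, 0.381)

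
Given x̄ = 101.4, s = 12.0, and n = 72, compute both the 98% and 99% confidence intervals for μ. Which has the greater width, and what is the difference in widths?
99% CI is wider by 0.76

df = 71
98% CI: t* = 2.380, (98.03, 104.77), width = 2 · t* · s/√n = 6.73
99% CI: t* = 2.647, (97.66, 105.14), width = 2 · t* · s/√n = 7.49

The 99% CI is wider by 7.49 - 6.73 = 0.76.
Higher confidence requires a wider interval.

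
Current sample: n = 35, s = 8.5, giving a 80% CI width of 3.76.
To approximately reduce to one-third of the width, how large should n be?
n ≈ 315

CI width ∝ 1/√n
To reduce width by factor 3, need √n to grow by 3 → need 3² = 9 times as many samples.

Current: n = 35, width = 3.76
New: n = 315, width ≈ 1.23

Width reduced by factor of 3.76/1.23 = 3.06.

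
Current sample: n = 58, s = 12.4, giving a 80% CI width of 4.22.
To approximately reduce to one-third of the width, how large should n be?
n ≈ 522

CI width ∝ 1/√n
To reduce width by factor 3, need √n to grow by 3 → need 3² = 9 times as many samples.

Current: n = 58, width = 4.22
New: n = 522, width ≈ 1.39

Width reduced by factor of 4.22/1.39 = 3.04.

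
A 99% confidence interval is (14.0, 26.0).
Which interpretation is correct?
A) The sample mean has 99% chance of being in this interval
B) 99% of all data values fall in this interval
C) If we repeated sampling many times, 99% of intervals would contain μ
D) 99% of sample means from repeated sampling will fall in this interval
C

A) Wrong — x̄ is observed and sits in the interval by construction.
B) Wrong — a CI is about the parameter μ, not individual data values.
C) Correct — this is the frequentist long-run coverage interpretation.
D) Wrong — coverage applies to intervals containing μ, not to future x̄ values.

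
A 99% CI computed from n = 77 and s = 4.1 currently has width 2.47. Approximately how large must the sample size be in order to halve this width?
n ≈ 308

CI width ∝ 1/√n
To reduce width by factor 2, need √n to grow by 2 → need 2² = 4 times as many samples.

Current: n = 77, width = 2.47
New: n = 308, width ≈ 1.21

Width reduced by factor of 2.47/1.21 = 2.04.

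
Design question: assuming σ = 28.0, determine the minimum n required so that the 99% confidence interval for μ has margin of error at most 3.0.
n ≥ 579

For margin E ≤ 3.0:
n ≥ (z* · σ / E)²
n ≥ (2.576 · 28.0 / 3.0)²
n ≥ 578.05

Minimum n = 579 (rounding up)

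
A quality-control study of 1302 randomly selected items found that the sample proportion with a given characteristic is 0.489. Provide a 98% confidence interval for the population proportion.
(0.457, 0.521)

Proportion CI:
SE = √(p̂(1-p̂)/n) = √(0.489 · 0.511 / 1302) = 0.01385

z* = 2.326
Margin = z* · SE = 2.326 · 0.01385 = 0.0322

CI: 0.489 ± 0.0322 = (0.457, 0.521)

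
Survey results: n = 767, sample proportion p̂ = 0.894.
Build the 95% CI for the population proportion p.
(0.872, 0.916)

Proportion CI:
SE = √(p̂(1-p̂)/n) = √(0.894 · 0.106 / 767) = 0.01112

z* = 1.960
Margin = z* · SE = 1.960 · 0.01112 = 0.0218

CI: 0.894 ± 0.0218 = (0.872, 0.916)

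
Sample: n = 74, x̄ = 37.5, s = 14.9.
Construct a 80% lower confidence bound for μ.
μ ≥ 36.03

Lower bound (one-sided):
t* = 0.847 (one-sided for 80%)
Lower bound = x̄ - t* · s/√n = 37.5 - 0.847 · 14.9/√74 = 36.03

We are 80% confident that μ ≥ 36.03.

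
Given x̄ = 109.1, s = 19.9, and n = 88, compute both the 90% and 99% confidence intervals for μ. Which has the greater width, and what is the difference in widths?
99% CI is wider by 4.12

df = 87
90% CI: t* = 1.663, (105.57, 112.63), width = 2 · t* · s/√n = 7.06
99% CI: t* = 2.634, (103.51, 114.69), width = 2 · t* · s/√n = 11.18

The 99% CI is wider by 11.18 - 7.06 = 4.12.
Higher confidence requires a wider interval.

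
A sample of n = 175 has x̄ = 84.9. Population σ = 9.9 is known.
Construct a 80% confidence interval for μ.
(83.94, 85.86)

z-interval (σ known):
z* = 1.282 for 80% confidence

Margin of error = z* · σ/√n = 1.282 · 9.9/√175 = 0.96

CI: (84.9 - 0.96, 84.9 + 0.96) = (83.94, 85.86)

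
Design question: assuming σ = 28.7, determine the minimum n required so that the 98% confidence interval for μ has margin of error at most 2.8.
n ≥ 569

For margin E ≤ 2.8:
n ≥ (z* · σ / E)²
n ≥ (2.326 · 28.7 / 2.8)²
n ≥ 568.42

Minimum n = 569 (rounding up)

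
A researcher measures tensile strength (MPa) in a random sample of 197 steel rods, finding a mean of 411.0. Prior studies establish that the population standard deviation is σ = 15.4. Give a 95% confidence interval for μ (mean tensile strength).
(408.85, 413.15)

z-interval (σ known):
z* = 1.960 for 95% confidence

Margin of error = z* · σ/√n = 1.960 · 15.4/√197 = 2.15

CI: (411.0 - 2.15, 411.0 + 2.15) = (408.85, 413.15)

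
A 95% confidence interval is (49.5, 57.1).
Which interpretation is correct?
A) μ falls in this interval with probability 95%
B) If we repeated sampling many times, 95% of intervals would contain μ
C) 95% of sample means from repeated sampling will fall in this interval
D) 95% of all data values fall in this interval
B

A) Wrong — μ is fixed; the randomness lives in the interval, not in μ.
B) Correct — this is the frequentist long-run coverage interpretation.
C) Wrong — coverage applies to intervals containing μ, not to future x̄ values.
D) Wrong — a CI is about the parameter μ, not individual data values.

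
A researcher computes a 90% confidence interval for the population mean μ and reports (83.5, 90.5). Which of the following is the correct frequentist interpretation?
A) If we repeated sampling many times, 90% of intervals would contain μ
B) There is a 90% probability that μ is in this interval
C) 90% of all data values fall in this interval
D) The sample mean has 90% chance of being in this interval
A

A) Correct — this is the frequentist long-run coverage interpretation.
B) Wrong — μ is fixed; the randomness lives in the interval, not in μ.
C) Wrong — a CI is about the parameter μ, not individual data values.
D) Wrong — x̄ is observed and sits in the interval by construction.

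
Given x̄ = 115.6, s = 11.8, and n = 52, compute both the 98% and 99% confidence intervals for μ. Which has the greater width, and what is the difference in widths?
99% CI is wider by 0.90

df = 51
98% CI: t* = 2.402, (111.67, 119.53), width = 2 · t* · s/√n = 7.86
99% CI: t* = 2.676, (111.22, 119.98), width = 2 · t* · s/√n = 8.76

The 99% CI is wider by 8.76 - 7.86 = 0.90.
Higher confidence requires a wider interval.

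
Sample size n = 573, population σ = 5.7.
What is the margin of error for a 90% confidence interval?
Margin of error = 0.39

Margin of error = z* · σ/√n
= 1.645 · 5.7/√573
= 1.645 · 5.7/23.9374
= 0.39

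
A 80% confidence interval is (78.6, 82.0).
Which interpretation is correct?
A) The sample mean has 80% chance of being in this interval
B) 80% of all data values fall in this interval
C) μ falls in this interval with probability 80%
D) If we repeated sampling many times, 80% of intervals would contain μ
D

A) Wrong — x̄ is observed and sits in the interval by construction.
B) Wrong — a CI is about the parameter μ, not individual data values.
C) Wrong — μ is fixed; the randomness lives in the interval, not in μ.
D) Correct — this is the frequentist long-run coverage interpretation.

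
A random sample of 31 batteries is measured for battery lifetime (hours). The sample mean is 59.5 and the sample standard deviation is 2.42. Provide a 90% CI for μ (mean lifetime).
(58.76, 60.24)

t-interval (σ unknown):
df = n - 1 = 30
t* = 1.697 for 90% confidence

Margin of error = t* · s/√n = 1.697 · 2.42/√31 = 0.74

CI: (58.76, 60.24)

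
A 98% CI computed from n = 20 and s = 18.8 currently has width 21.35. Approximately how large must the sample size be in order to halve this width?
n ≈ 80

CI width ∝ 1/√n
To reduce width by factor 2, need √n to grow by 2 → need 2² = 4 times as many samples.

Current: n = 20, width = 21.35
New: n = 80, width ≈ 9.98

Width reduced by factor of 21.35/9.98 = 2.14.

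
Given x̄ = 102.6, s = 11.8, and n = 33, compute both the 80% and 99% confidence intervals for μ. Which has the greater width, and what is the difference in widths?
99% CI is wider by 5.87

df = 32
80% CI: t* = 1.309, (99.91, 105.29), width = 2 · t* · s/√n = 5.38
99% CI: t* = 2.738, (96.98, 108.22), width = 2 · t* · s/√n = 11.25

The 99% CI is wider by 11.25 - 5.38 = 5.87.
Higher confidence requires a wider interval.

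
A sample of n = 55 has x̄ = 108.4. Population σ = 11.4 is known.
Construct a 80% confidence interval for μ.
(106.43, 110.37)

z-interval (σ known):
z* = 1.282 for 80% confidence

Margin of error = z* · σ/√n = 1.282 · 11.4/√55 = 1.97

CI: (108.4 - 1.97, 108.4 + 1.97) = (106.43, 110.37)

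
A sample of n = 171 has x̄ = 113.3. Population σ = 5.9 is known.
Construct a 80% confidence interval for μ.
(112.72, 113.88)

z-interval (σ known):
z* = 1.282 for 80% confidence

Margin of error = z* · σ/√n = 1.282 · 5.9/√171 = 0.58

CI: (113.3 - 0.58, 113.3 + 0.58) = (112.72, 113.88)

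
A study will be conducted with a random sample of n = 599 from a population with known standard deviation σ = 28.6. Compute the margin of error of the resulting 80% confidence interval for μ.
Margin of error = 1.50

Margin of error = z* · σ/√n
= 1.282 · 28.6/√599
= 1.282 · 28.6/24.4745
= 1.50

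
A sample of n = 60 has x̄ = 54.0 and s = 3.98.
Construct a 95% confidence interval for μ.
(52.97, 55.03)

t-interval (σ unknown):
df = n - 1 = 59
t* = 2.001 for 95% confidence

Margin of error = t* · s/√n = 2.001 · 3.98/√60 = 1.03

CI: (52.97, 55.03)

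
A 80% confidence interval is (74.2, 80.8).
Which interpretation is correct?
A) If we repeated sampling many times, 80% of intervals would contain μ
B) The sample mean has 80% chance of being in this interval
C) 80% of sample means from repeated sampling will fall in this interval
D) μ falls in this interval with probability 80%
A

A) Correct — this is the frequentist long-run coverage interpretation.
B) Wrong — x̄ is observed and sits in the interval by construction.
C) Wrong — coverage applies to intervals containing μ, not to future x̄ values.
D) Wrong — μ is fixed; the randomness lives in the interval, not in μ.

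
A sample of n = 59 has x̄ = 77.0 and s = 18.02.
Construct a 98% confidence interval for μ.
(71.39, 82.61)

t-interval (σ unknown):
df = n - 1 = 58
t* = 2.392 for 98% confidence

Margin of error = t* · s/√n = 2.392 · 18.02/√59 = 5.61

CI: (71.39, 82.61)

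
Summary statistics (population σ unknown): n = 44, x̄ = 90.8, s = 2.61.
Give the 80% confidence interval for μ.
(90.29, 91.31)

t-interval (σ unknown):
df = n - 1 = 43
t* = 1.302 for 80% confidence

Margin of error = t* · s/√n = 1.302 · 2.61/√44 = 0.51

CI: (90.29, 91.31)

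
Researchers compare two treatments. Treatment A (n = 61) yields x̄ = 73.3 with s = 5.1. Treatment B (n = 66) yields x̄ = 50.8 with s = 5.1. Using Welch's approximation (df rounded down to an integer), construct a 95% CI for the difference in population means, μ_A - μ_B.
(20.71, 24.29)

Difference: x̄₁ - x̄₂ = 22.50
SE = √(s₁²/n₁ + s₂²/n₂) = √(5.1²/61 + 5.1²/66) = 0.9058
df = 124.22 → 124 (Welch–Satterthwaite, rounded down)
t* = 1.979

CI: 22.50 ± 1.979 · 0.9058 = 22.50 ± 1.79 = (20.71, 24.29)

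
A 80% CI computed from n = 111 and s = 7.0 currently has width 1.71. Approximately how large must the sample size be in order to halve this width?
n ≈ 444

CI width ∝ 1/√n
To reduce width by factor 2, need √n to grow by 2 → need 2² = 4 times as many samples.

Current: n = 111, width = 1.71
New: n = 444, width ≈ 0.85

Width reduced by factor of 1.71/0.85 = 2.01.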